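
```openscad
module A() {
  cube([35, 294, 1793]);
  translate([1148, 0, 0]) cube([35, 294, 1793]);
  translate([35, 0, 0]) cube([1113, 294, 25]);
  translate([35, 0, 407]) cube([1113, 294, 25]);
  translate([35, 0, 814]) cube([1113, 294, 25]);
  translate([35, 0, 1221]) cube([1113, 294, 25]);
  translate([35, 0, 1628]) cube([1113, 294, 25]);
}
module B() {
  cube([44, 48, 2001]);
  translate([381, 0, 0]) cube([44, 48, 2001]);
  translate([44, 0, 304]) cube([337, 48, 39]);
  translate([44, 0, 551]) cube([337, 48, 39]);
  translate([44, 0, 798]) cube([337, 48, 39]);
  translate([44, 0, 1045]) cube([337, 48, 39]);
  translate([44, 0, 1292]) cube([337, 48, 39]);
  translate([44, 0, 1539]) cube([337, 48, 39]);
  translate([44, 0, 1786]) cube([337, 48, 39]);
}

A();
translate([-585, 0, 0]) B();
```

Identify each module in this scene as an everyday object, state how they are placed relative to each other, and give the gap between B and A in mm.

The ladder's nearest face is 160 mm from the bookshelf's −x face.

A is a bookshelf. B is a ladder. The ladder is on the floor beside the bookshelf on its −x side. The gap between the ladder and the bookshelf is 160 mm.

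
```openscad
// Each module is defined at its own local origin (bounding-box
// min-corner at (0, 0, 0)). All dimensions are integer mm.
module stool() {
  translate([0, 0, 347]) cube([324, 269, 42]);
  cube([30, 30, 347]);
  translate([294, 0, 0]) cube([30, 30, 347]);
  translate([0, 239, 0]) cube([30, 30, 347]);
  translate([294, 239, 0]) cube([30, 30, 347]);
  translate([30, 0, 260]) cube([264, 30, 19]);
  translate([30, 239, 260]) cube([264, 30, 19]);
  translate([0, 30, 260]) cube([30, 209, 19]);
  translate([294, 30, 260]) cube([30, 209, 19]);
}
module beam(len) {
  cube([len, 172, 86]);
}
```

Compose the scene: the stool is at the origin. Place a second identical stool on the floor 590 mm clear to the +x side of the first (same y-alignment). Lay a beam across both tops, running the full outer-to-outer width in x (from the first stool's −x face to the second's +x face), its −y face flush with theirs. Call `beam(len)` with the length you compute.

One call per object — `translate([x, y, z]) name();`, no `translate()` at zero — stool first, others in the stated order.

stool();
translate([914, 0, 0]) stool();
translate([0, 0, 389]) beam(1238);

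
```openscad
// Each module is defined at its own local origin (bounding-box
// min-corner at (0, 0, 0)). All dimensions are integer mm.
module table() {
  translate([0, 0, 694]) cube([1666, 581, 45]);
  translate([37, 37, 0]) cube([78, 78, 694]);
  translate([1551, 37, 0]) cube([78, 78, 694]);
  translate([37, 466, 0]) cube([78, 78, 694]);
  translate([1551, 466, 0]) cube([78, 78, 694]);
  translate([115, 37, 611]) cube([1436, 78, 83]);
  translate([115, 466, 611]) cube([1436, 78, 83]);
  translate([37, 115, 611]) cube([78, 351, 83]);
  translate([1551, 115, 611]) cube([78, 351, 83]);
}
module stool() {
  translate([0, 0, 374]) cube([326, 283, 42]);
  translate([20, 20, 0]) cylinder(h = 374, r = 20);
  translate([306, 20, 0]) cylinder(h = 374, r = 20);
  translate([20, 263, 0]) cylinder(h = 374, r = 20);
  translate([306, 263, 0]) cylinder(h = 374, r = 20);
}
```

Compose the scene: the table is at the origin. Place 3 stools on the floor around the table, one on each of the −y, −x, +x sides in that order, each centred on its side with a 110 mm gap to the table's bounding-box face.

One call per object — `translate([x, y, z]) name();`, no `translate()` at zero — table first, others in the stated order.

table();
translate([670, -393, 0]) stool();
translate([-436, 149, 0]) stool();
translate([1776, 149, 0]) stool();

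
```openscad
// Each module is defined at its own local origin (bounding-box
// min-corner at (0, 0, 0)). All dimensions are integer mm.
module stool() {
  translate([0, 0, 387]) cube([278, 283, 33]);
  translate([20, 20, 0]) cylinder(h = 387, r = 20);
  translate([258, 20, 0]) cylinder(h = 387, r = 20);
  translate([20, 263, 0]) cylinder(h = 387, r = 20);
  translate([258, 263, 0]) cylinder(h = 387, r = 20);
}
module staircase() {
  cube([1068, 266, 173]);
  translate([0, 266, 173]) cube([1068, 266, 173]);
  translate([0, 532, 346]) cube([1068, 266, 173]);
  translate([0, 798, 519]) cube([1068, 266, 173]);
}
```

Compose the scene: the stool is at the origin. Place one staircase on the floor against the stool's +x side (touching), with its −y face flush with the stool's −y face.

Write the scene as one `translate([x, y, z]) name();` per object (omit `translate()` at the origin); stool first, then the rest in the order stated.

stool();
translate([278, 0, 0]) staircase();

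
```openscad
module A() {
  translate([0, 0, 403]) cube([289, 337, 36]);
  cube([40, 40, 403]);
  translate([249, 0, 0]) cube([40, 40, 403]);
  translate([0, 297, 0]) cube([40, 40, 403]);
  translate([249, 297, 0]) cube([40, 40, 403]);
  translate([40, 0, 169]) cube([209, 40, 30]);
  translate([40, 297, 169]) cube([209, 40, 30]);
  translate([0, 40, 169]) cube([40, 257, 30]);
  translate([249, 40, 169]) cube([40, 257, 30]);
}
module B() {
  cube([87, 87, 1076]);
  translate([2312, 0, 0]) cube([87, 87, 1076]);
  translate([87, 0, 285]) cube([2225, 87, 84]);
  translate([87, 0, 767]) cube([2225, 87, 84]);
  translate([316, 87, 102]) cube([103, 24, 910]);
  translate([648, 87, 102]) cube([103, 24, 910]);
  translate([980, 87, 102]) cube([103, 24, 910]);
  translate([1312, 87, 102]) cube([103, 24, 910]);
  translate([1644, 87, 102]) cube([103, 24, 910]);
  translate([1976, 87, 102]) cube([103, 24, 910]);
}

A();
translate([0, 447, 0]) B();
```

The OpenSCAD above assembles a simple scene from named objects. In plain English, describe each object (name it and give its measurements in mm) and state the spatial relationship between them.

A is a four-legged stool. The seat is 289×337 mm, 36 mm thick, top at z = 439 mm. It stands on four square legs, each 40×40 mm in cross-section, from z = 0 to the seat underside, each flush with a corner of the seat. Four stretchers, 40 mm wide and 30 mm tall, connect adjacent legs with their undersides at z = 169 mm, each running between the inner faces of the legs it joins and aligned with the legs' outer faces on the other axis.

B is a fence section. Two 87×87 mm posts, 1076 mm tall, stand on the floor with a clear span of 2225 mm between their inner faces. Two horizontal rails of 87×84 mm section span the gap between the posts with their undersides at z = 285 mm and z = 767 mm, flush with the posts' −y face. 6 pickets, each 103 mm wide, 24 mm thick and 910 mm tall, are fixed to the +y face of the rails with their bottoms at z = 102 mm, evenly spaced across the span with equal gaps (rounded down to the nearest mm) at the −x end and between each pair — any rounding remainder accumulates at the +x end.

The fence section is on the floor beside the stool on its +y side.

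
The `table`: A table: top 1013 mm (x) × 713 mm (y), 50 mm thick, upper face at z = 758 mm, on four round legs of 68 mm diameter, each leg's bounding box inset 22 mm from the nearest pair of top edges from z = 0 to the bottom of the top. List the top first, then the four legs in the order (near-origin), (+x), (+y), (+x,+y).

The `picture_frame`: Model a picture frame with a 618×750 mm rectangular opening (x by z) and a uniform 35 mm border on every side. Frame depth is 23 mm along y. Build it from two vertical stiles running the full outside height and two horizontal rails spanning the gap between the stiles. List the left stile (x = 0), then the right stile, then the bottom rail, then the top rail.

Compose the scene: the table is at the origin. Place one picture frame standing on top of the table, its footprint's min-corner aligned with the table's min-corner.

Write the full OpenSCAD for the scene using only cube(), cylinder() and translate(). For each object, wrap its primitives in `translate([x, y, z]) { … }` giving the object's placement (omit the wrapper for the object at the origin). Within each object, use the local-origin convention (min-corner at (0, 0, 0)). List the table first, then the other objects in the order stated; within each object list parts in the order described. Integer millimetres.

translate([0, 0, 708]) cube([1013, 713, 50]);
translate([56, 56, 0]) cylinder(h = 708, r = 34);
translate([957, 56, 0]) cylinder(h = 708, r = 34);
translate([56, 657, 0]) cylinder(h = 708, r = 34);
translate([957, 657, 0]) cylinder(h = 708, r = 34);
translate([0, 0, 758]) {
  cube([35, 23, 820]);
  translate([653, 0, 0]) cube([35, 23, 820]);
  translate([35, 0, 0]) cube([618, 23, 35]);
  translate([35, 0, 785]) cube([618, 23, 35]);
}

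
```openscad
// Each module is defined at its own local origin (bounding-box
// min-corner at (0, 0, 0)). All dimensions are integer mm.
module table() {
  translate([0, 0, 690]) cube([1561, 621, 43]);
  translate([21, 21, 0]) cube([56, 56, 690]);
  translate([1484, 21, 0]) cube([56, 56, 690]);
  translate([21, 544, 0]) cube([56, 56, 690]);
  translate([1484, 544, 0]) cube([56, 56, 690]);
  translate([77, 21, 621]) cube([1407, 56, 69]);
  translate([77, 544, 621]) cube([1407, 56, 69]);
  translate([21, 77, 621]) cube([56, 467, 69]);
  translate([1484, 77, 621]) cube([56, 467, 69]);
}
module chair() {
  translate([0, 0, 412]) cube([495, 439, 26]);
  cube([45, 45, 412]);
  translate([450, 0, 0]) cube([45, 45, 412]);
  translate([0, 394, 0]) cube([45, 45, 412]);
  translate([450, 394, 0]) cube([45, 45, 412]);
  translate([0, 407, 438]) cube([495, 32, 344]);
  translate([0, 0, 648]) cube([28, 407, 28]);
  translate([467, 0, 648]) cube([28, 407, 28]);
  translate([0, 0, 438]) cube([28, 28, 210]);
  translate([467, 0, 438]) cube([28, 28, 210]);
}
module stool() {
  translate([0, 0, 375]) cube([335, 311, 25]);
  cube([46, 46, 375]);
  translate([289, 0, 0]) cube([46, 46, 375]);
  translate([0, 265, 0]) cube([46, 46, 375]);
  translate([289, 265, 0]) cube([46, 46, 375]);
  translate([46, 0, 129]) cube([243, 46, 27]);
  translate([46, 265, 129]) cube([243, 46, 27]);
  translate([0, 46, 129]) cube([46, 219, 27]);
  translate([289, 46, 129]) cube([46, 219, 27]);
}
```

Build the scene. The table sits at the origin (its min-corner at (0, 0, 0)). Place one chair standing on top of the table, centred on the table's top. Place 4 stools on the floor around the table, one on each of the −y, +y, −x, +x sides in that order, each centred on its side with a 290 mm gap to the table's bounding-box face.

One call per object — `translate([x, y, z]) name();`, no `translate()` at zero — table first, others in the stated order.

table();
translate([533, 91, 733]) chair();
translate([613, -601, 0]) stool();
translate([613, 911, 0]) stool();
translate([-625, 155, 0]) stool();
translate([1851, 155, 0]) stool();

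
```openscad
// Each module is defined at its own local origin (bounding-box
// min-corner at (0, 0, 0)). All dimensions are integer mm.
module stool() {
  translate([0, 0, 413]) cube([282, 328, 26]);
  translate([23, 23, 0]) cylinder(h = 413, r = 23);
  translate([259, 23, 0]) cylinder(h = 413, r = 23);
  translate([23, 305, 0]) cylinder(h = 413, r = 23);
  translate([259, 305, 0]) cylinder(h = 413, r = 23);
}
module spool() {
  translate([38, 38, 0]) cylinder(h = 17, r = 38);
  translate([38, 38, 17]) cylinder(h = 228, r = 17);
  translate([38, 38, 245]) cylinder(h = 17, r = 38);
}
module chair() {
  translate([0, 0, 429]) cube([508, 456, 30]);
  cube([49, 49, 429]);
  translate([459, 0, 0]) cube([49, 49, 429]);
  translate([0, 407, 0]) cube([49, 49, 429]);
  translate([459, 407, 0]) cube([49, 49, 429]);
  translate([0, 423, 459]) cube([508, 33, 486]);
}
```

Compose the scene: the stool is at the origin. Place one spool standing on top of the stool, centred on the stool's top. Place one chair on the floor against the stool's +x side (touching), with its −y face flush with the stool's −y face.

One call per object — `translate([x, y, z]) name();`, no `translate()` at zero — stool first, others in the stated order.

stool();
translate([103, 126, 439]) spool();
translate([282, 0, 0]) chair();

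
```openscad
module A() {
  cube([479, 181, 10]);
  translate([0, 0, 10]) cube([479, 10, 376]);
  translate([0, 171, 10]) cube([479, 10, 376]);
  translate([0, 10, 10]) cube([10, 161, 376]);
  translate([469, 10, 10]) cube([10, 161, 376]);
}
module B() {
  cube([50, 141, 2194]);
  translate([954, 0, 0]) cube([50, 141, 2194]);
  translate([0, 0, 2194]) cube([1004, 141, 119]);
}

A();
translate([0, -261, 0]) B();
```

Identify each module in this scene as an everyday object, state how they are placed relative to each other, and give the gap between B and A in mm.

The door frame's nearest face is 120 mm from the open box's −y face.

A is an open box. B is a door frame. The door frame is on the floor beside the open box on its −y side. The gap between the door frame and the open box is 120 mm.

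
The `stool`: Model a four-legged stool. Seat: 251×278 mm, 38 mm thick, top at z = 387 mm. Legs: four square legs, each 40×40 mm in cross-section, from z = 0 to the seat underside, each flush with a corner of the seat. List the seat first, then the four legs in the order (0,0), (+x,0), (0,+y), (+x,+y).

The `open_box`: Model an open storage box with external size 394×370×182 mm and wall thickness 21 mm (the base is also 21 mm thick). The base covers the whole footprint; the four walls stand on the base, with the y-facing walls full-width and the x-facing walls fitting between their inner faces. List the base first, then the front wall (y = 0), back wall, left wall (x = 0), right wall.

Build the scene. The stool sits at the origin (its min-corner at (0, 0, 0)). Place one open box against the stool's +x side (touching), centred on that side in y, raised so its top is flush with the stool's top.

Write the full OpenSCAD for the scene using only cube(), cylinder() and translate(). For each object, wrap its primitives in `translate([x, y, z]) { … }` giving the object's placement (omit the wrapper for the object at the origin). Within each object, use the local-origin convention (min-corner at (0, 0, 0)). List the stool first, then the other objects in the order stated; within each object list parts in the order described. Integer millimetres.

translate([0, 0, 349]) cube([251, 278, 38]);
cube([40, 40, 349]);
translate([211, 0, 0]) cube([40, 40, 349]);
translate([0, 238, 0]) cube([40, 40, 349]);
translate([211, 238, 0]) cube([40, 40, 349]);
translate([251, -46, 205]) {
  cube([394, 370, 21]);
  translate([0, 0, 21]) cube([394, 21, 161]);
  translate([0, 349, 21]) cube([394, 21, 161]);
  translate([0, 21, 21]) cube([21, 328, 161]);
  translate([373, 21, 21]) cube([21, 328, 161]);
}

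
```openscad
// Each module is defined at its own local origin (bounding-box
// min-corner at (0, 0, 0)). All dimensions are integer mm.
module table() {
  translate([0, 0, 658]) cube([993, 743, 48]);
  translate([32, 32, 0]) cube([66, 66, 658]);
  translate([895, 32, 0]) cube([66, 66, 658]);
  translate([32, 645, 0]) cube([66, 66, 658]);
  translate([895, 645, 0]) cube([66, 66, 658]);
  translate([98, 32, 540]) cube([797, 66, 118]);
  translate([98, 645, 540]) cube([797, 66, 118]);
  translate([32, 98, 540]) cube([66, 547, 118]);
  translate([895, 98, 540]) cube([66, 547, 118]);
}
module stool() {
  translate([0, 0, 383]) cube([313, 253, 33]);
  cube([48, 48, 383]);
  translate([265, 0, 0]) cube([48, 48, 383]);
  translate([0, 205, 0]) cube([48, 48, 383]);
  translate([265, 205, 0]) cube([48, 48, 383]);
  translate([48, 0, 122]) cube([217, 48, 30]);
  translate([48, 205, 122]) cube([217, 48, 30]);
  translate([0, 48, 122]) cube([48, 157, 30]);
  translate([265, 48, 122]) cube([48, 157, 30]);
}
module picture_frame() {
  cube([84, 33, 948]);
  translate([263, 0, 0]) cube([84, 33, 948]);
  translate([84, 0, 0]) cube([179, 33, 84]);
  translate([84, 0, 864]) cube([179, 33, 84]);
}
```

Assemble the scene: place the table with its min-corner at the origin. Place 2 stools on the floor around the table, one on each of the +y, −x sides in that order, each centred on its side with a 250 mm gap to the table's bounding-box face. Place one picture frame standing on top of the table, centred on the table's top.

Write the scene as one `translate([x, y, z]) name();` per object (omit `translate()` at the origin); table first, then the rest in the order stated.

table();
translate([340, 993, 0]) stool();
translate([-563, 245, 0]) stool();
translate([323, 355, 706]) picture_frame();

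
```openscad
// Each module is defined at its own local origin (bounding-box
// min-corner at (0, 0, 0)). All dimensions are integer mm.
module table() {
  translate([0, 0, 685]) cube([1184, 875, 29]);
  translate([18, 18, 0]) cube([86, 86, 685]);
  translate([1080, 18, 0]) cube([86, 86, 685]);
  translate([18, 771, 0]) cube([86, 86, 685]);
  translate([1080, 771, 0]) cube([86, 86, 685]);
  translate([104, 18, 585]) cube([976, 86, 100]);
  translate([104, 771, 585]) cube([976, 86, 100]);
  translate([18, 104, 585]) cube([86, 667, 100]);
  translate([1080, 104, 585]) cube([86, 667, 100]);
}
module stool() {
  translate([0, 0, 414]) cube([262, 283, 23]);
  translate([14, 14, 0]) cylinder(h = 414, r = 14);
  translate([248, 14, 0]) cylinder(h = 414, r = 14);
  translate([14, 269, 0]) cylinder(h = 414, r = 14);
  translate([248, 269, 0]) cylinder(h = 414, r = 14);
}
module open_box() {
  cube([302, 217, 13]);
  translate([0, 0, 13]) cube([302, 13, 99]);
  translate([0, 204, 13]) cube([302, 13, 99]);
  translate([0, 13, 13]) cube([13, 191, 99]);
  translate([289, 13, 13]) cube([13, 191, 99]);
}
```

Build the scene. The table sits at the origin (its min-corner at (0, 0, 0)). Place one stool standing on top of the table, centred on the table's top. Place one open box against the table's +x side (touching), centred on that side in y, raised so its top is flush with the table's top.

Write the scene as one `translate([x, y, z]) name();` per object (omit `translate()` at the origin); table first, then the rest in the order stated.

table();
translate([461, 296, 714]) stool();
translate([1184, 329, 602]) open_box();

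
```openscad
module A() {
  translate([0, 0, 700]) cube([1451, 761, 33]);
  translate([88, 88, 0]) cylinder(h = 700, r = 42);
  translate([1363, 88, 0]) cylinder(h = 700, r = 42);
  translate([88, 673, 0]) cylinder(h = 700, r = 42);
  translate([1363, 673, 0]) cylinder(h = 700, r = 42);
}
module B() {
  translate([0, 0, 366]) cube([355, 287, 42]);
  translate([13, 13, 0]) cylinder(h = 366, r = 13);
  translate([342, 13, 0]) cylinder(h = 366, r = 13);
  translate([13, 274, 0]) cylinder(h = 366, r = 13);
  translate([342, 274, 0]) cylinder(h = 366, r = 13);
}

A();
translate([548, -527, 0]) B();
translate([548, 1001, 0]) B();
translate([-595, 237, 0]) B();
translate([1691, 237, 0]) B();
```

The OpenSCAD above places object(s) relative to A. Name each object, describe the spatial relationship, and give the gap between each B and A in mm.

Each stool's nearest face is 240 mm from the table's bounding box.

A is a table. B is a stool. Four stools sit around the table at the −y, +y, −x, +x sides. The gap between each stool and the table is 240 mm.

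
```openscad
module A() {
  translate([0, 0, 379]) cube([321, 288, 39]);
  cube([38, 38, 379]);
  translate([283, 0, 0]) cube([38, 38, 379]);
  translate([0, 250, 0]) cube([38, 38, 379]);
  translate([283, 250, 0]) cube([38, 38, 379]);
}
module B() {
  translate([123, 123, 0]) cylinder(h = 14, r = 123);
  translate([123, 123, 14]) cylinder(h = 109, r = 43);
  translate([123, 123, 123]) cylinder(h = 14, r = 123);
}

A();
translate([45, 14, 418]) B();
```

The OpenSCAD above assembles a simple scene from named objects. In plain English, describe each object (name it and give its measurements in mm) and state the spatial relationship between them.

A is a simple wooden stool: a rectangular seat 321 mm (x) by 288 mm (y), 39 mm thick, top face at z = 418 mm, on four square legs, each 38×38 mm in cross-section. The legs rest on z = 0, each flush with a corner of the seat.

B is a spool: two coaxial disc flanges of radius 123 mm and thickness 14 mm, joined by a core cylinder of radius 43 mm and height 109 mm. The lower flange rests on z = 0 and the three cylinders share a vertical axis.

The spool is on top of the stool.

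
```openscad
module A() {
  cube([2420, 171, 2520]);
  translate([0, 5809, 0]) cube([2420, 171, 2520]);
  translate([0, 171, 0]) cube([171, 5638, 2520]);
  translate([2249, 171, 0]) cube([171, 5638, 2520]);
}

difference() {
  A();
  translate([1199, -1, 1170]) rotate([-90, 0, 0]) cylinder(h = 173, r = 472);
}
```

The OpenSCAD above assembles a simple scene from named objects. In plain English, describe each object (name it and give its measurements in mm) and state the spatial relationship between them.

A is a box-shaped house frame (walls only): outside footprint 2420×5980 mm, wall height 2520 mm, wall thickness 171 mm. The two y-facing walls run the full x-width; the two x-facing walls fit between the inner faces of the y-facing walls.

The house frame has a circular hole of radius 472 mm through its front wall, centred at (x = 1199, z = 1170).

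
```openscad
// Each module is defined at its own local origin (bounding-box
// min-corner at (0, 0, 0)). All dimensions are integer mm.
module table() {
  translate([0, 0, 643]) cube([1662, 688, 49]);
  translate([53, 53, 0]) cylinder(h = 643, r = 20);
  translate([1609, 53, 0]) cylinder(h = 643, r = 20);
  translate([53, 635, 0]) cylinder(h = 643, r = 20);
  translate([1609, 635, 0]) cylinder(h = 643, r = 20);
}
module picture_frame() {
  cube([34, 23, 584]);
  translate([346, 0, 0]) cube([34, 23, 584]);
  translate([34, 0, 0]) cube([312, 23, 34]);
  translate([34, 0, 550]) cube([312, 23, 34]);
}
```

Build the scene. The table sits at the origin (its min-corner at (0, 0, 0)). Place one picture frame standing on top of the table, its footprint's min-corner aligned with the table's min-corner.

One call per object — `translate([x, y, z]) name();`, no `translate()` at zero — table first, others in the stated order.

table();
translate([0, 0, 692]) picture_frame();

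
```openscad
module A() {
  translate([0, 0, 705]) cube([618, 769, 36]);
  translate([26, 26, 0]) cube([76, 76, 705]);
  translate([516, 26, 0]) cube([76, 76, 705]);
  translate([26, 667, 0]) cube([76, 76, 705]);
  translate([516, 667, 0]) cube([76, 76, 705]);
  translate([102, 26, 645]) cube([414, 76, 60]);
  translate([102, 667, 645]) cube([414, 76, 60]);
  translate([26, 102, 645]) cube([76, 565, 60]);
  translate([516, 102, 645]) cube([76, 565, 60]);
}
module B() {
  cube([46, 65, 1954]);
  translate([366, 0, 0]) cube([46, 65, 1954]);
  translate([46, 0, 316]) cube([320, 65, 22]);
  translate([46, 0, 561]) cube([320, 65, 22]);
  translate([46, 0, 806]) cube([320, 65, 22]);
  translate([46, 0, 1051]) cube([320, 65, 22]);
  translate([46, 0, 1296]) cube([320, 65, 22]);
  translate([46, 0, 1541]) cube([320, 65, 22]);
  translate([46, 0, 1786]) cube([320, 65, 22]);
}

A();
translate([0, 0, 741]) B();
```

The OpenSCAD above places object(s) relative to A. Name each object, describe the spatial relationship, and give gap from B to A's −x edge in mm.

The ladder's min-x is at 0; the table's min-x is 0; gap = 0 mm.

A is a table. B is a ladder. The ladder is on top of the table. The gap from the ladder to the table's −x edge is 0 mm.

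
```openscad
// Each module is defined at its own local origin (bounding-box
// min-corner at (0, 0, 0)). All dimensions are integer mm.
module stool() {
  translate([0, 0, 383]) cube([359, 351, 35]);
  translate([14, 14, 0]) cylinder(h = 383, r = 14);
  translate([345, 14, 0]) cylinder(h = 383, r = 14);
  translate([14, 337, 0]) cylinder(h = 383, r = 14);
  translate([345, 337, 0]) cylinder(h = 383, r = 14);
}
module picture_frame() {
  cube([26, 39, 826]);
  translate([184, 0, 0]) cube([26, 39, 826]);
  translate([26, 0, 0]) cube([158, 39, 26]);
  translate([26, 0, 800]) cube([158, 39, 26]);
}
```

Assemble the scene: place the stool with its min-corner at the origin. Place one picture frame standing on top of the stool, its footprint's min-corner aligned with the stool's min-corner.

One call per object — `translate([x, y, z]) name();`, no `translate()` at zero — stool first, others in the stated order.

stool();
translate([0, 0, 418]) picture_frame();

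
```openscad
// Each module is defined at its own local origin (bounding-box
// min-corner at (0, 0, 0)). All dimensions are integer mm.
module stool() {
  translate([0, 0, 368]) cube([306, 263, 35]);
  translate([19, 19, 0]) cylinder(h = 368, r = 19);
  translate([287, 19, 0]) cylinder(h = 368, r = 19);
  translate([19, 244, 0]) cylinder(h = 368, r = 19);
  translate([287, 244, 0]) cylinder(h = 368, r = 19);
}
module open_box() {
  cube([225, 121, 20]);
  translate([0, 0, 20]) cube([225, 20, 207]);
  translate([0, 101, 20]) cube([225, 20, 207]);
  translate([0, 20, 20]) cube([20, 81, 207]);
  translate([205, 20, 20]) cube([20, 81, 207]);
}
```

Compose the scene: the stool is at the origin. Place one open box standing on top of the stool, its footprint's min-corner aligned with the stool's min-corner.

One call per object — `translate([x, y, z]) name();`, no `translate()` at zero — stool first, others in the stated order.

stool();
translate([0, 0, 403]) open_box();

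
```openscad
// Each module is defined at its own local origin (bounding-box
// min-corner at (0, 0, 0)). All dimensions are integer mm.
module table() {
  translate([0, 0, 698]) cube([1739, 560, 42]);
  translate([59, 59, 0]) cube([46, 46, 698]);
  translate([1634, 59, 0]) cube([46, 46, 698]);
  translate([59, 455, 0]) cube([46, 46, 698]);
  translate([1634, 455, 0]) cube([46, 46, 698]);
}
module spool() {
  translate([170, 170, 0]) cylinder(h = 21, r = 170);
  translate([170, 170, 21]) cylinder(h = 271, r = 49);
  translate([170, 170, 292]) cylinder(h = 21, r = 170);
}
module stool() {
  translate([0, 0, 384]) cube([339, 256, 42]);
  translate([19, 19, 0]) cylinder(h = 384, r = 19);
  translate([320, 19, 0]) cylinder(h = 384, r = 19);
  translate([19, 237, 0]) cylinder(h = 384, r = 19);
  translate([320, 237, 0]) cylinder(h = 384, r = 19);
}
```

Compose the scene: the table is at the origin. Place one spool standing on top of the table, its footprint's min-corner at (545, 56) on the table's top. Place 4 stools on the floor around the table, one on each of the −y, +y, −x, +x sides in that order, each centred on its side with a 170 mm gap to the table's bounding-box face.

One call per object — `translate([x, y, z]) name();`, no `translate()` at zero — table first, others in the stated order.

table();
translate([545, 56, 740]) spool();
translate([700, -426, 0]) stool();
translate([700, 730, 0]) stool();
translate([-509, 152, 0]) stool();
translate([1909, 152, 0]) stool();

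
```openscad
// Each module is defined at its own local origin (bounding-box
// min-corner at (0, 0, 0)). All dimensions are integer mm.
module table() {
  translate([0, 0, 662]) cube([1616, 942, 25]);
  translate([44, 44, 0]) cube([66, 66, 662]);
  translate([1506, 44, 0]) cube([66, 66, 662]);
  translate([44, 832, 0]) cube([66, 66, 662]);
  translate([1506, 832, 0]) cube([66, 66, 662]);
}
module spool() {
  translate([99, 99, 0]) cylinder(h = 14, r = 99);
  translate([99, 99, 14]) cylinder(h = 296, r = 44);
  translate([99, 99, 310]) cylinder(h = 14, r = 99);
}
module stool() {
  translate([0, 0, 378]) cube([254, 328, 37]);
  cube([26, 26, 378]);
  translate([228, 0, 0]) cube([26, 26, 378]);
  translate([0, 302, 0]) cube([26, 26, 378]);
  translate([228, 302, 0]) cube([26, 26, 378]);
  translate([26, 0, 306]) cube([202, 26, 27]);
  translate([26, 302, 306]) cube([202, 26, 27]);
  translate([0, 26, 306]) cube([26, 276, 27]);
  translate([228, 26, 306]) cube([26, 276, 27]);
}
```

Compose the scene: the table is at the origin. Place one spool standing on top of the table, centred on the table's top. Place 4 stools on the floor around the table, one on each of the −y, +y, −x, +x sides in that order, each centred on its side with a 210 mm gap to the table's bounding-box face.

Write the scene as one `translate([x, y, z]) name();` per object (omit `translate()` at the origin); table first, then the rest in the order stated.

table();
translate([709, 372, 687]) spool();
translate([681, -538, 0]) stool();
translate([681, 1152, 0]) stool();
translate([-464, 307, 0]) stool();
translate([1826, 307, 0]) stool();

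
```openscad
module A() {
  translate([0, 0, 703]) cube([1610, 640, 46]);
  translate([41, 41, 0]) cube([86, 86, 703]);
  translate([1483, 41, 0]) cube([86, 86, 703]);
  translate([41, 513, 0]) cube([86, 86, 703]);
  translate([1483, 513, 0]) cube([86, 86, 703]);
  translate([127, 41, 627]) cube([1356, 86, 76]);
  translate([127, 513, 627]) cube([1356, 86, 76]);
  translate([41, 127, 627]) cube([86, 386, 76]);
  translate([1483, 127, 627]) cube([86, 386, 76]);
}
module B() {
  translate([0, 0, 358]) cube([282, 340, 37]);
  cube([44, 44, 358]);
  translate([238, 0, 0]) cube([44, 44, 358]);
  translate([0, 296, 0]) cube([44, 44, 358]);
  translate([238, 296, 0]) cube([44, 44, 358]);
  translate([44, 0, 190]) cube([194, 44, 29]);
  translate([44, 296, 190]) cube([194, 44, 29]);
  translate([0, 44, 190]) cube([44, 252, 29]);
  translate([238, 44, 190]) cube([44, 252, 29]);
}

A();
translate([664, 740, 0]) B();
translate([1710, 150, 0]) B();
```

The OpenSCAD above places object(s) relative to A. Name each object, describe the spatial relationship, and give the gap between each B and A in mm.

Each stool's nearest face is 100 mm from the table's bounding box.

A is a table. B is a stool. Two stools sit around the table at the +y, +x sides. The gap between each stool and the table is 100 mm.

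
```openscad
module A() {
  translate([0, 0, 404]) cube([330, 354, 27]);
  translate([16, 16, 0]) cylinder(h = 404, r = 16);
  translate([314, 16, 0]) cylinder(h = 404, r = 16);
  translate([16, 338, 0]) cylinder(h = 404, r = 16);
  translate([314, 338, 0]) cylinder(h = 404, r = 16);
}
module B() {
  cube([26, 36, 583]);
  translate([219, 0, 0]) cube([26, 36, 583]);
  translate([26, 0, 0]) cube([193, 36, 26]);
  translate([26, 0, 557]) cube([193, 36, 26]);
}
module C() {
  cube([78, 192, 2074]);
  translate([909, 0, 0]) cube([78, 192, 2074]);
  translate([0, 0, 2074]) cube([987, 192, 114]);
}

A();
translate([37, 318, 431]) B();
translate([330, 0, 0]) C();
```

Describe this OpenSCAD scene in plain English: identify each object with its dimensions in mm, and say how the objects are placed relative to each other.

A is a four-legged stool. The seat is a 330×354×27 mm slab whose top surface is at z = 431 mm; four round legs, each 32 mm in diameter, run from the floor (z = 0) to the underside of the seat, each leg's axis is inset half a diameter from the nearest pair of seat edges (so the leg's bounding box is flush with the corner).

B is a rectangular picture frame lying in the x–z plane (depth along y). The opening is 193 mm wide (x) by 531 mm tall (z), surrounded by a border 26 mm wide on all four sides. The frame is 36 mm deep and is made of two full-height vertical stiles with two horizontal rails fitted between them.

C is a rectangular door frame: two vertical jambs of 78×192 mm section, 2074 mm tall, with a clear opening 831 mm wide between their inner faces. A header 114 mm tall and 192 mm deep lies on top of the jambs and spans the full outside width.

The picture frame is on top of the stool. The door frame is against the stool's +x side, with their −y faces flush.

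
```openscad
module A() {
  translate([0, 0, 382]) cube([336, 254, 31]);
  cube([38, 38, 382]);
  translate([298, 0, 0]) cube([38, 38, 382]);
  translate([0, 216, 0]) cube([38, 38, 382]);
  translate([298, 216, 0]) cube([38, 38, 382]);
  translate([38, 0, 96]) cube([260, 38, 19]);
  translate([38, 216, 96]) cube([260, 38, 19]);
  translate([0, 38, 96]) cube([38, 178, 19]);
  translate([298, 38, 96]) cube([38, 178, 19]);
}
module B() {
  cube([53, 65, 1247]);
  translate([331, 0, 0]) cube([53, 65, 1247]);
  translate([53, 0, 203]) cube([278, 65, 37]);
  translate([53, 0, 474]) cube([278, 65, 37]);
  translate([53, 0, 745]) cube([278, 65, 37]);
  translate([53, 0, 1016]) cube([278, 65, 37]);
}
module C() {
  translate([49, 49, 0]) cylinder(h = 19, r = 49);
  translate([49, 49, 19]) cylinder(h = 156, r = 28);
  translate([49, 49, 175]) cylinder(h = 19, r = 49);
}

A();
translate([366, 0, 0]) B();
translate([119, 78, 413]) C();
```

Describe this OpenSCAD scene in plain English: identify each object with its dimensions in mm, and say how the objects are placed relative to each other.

A is a simple wooden stool: a rectangular seat 336 mm (x) by 254 mm (y), 31 mm thick, top face at z = 413 mm, on four square legs, each 38×38 mm in cross-section. The legs rest on z = 0, each flush with a corner of the seat. Four stretchers, 38 mm wide and 19 mm tall, connect adjacent legs with their undersides at z = 96 mm, each running between the inner faces of the legs it joins and aligned with the legs' outer faces on the other axis.

B is a wooden ladder with two side rails of 53×65 mm section and 1247 mm height, set 384 mm apart overall. Between them run 4 rectangular rungs (65 mm deep, 37 mm thick), front faces flush with the rails' −y face. The bottom of the first rung is 203 mm above the floor and each subsequent rung is 271 mm higher than the one below.

C is a spool: two coaxial disc flanges of radius 49 mm and thickness 19 mm, joined by a core cylinder of radius 28 mm and height 156 mm. The lower flange rests on z = 0 and the three cylinders share a vertical axis.

The ladder is on the floor beside the stool on its +x side. The spool is on top of the stool, centred.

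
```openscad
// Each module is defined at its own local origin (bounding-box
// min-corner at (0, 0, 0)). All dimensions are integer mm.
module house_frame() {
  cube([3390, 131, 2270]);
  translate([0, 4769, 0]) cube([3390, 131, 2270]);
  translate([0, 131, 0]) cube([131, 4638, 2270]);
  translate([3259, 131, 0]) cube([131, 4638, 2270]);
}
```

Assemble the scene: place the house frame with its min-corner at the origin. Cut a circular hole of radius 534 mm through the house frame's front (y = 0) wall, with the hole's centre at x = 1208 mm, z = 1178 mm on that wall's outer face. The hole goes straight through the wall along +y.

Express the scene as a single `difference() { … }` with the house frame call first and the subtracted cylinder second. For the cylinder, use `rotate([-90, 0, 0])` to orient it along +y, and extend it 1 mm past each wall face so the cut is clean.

difference() {
  house_frame();
  translate([1208, -1, 1178]) rotate([-90, 0, 0]) cylinder(h = 133, r = 534);
}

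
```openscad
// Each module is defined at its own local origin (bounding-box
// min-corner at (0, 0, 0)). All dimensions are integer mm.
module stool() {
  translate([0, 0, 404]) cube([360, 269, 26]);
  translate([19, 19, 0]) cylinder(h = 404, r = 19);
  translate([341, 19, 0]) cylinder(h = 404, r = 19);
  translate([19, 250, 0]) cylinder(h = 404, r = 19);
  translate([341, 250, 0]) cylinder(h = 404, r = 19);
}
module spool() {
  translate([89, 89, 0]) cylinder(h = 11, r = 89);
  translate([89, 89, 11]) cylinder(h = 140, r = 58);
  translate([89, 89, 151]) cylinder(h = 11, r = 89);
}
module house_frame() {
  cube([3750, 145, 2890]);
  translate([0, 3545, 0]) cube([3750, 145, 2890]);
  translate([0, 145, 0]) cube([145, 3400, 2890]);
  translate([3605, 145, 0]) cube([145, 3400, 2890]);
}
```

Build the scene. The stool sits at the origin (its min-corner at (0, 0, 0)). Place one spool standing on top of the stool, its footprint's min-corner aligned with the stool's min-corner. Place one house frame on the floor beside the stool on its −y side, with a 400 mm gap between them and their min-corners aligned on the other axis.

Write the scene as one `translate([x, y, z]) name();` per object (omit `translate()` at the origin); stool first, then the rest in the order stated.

stool();
translate([0, 0, 430]) spool();
translate([0, -4090, 0]) house_frame();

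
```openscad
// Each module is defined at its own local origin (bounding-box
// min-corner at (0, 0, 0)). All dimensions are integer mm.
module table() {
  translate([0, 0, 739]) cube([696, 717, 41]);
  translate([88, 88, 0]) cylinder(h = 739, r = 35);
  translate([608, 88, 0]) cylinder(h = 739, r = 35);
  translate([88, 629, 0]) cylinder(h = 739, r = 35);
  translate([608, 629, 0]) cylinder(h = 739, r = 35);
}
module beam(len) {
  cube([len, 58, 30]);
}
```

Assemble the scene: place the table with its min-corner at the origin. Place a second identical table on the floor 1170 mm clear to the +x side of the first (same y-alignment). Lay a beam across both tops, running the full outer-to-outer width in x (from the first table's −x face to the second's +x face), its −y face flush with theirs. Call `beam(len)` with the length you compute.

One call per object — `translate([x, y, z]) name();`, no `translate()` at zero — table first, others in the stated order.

table();
translate([1866, 0, 0]) table();
translate([0, 0, 780]) beam(2562);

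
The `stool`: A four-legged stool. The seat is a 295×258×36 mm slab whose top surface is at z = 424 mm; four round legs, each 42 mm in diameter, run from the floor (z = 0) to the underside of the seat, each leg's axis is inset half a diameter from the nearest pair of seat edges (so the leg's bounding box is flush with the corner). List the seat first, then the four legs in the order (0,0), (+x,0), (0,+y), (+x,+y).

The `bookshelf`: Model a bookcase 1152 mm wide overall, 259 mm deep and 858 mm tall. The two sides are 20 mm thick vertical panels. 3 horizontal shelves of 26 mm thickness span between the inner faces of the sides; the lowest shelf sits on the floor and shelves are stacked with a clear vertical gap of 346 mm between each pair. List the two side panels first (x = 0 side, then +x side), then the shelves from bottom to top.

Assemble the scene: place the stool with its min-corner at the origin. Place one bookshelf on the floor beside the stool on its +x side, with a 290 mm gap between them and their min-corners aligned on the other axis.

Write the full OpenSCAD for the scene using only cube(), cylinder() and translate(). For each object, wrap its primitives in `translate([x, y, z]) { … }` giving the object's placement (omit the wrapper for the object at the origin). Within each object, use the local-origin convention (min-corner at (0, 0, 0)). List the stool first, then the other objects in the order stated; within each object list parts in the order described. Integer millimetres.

translate([0, 0, 388]) cube([295, 258, 36]);
translate([21, 21, 0]) cylinder(h = 388, r = 21);
translate([274, 21, 0]) cylinder(h = 388, r = 21);
translate([21, 237, 0]) cylinder(h = 388, r = 21);
translate([274, 237, 0]) cylinder(h = 388, r = 21);
translate([585, 0, 0]) {
  cube([20, 259, 858]);
  translate([1132, 0, 0]) cube([20, 259, 858]);
  translate([20, 0, 0]) cube([1112, 259, 26]);
  translate([20, 0, 372]) cube([1112, 259, 26]);
  translate([20, 0, 744]) cube([1112, 259, 26]);
}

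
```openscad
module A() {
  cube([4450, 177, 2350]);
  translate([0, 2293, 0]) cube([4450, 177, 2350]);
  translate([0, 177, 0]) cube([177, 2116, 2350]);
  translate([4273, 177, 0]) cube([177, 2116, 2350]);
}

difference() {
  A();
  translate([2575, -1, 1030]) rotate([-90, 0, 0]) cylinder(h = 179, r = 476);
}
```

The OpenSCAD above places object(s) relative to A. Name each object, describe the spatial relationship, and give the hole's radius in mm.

A is a house frame. The house frame has a circular hole through its front wall. The hole's radius is 476 mm.

The subtracted cylinder has r = 476 mm.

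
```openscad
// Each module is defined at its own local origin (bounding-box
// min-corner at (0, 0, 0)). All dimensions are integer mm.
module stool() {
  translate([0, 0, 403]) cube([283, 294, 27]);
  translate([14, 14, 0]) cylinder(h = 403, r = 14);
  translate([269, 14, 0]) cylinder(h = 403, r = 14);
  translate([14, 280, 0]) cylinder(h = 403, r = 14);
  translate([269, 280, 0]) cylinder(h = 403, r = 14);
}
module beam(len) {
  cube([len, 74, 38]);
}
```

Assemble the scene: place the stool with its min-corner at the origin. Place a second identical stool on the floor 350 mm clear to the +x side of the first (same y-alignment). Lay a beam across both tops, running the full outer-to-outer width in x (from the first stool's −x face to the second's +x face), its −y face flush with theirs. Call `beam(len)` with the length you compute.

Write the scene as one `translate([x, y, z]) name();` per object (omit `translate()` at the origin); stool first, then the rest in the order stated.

stool();
translate([633, 0, 0]) stool();
translate([0, 0, 430]) beam(916);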